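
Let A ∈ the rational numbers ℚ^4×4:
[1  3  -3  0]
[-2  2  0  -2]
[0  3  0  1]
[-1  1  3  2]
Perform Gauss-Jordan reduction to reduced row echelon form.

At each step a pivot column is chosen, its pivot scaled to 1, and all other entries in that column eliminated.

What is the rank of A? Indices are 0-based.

rank = 4

[1] R0 /= 1  ⇒  (1, 3, -3, 0)
     R1 -= -2·R0  ⇒  (0, 8, -6, -2)
     R3 -= -1·R0  ⇒  (0, 4, 0, 2)
[2] R1 /= 8  ⇒  (0, 1, -3/4, -1/4)
     R0 -= 3·R1  ⇒  (1, 0, -3/4, 3/4)
     R2 -= 3·R1  ⇒  (0, 0, 9/4, 7/4)
     R3 -= 4·R1  ⇒  (0, 0, 3, 3)
[3] R2 /= 9/4  ⇒  (0, 0, 1, 7/9)
     R0 -= -3/4·R2  ⇒  (1, 0, 0, 4/3)
     R1 -= -3/4·R2  ⇒  (0, 1, 0, 1/3)
     R3 -= 3·R2  ⇒  (0, 0, 0, 2/3)
[4] R3 /= 2/3  ⇒  (0, 0, 0, 1)
     R0 -= 4/3·R3  ⇒  (1, 0, 0, 0)
     R1 -= 1/3·R3  ⇒  (0, 1, 0, 0)
     R2 -= 7/9·R3  ⇒  (0, 0, 1, 0)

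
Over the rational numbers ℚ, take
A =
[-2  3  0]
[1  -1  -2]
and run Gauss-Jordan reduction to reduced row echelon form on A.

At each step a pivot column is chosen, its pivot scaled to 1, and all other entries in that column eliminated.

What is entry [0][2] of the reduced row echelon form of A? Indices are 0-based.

M[0][2] = -6

[1] R0 /= -2  ⇒  (1, -3/2, 0)
     R1 -= 1·R0  ⇒  (0, 1/2, -2)
[2] R1 /= 1/2  ⇒  (0, 1, -4)
     R0 -= -3/2·R1  ⇒  (1, 0, -6)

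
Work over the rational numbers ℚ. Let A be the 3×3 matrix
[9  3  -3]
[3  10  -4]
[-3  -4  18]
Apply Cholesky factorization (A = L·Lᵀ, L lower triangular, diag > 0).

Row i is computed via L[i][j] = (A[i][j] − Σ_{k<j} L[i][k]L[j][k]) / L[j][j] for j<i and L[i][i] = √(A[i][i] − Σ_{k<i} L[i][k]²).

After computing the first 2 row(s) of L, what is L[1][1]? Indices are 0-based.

Step 1: L[0][0] = √(9) = 3.
  L[1][0] = (3) / L[0][0] = 1.
Step 2: L[1][1] = √(9) = 3.

L[1][1] = 3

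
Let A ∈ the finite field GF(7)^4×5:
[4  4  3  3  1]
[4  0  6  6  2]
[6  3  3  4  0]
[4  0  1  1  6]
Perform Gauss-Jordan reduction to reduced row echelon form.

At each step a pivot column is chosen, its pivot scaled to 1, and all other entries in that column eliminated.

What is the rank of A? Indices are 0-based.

pivot(0,0)=4: scale R0 → (1, 1, 6, 6, 2)
  clear (1,0): R1 −= (4)R0 → (0, 3, 3, 3, 1)
  clear (2,0): R2 −= (6)R0 → (0, 4, 2, 3, 2)
  clear (3,0): R3 −= (4)R0 → (0, 3, 5, 5, 5)
pivot(1,1)=3: scale R1 → (0, 1, 1, 1, 5)
  clear (0,1): R0 −= (1)R1 → (1, 0, 5, 5, 4)
  clear (2,1): R2 −= (4)R1 → (0, 0, 5, 6, 3)
  clear (3,1): R3 −= (3)R1 → (0, 0, 2, 2, 4)
pivot(2,2)=5: scale R2 → (0, 0, 1, 4, 2)
  clear (0,2): R0 −= (5)R2 → (1, 0, 0, 6, 1)
  clear (1,2): R1 −= (1)R2 → (0, 1, 0, 4, 3)
  clear (3,2): R3 −= (2)R2 → (0, 0, 0, 1, 0)
pivot(3,3)=1: scale R3 → (0, 0, 0, 1, 0)
  clear (0,3): R0 −= (6)R3 → (1, 0, 0, 0, 1)
  clear (1,3): R1 −= (4)R3 → (0, 1, 0, 0, 3)
  clear (2,3): R2 −= (4)R3 → (0, 0, 1, 0, 2)

rank = 4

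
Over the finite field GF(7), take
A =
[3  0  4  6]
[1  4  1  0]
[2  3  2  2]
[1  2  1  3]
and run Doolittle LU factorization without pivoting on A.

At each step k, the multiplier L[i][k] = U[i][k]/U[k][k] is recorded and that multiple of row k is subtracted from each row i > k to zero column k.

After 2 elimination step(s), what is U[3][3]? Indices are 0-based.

[col 0] pivot 3
  R1 -= 5*R0 → (0, 4, 2, 5)  (L[1][0] := 5)
  R2 -= 3*R0 → (0, 3, 4, 5)  (L[2][0] := 3)
  R3 -= 5*R0 → (0, 2, 2, 1)  (L[3][0] := 5)
[col 1] pivot 4
  R2 -= 6*R1 → (0, 0, 6, 3)  (L[2][1] := 6)
  R3 -= 4*R1 → (0, 0, 1, 2)  (L[3][1] := 4)

U[3][3] = 2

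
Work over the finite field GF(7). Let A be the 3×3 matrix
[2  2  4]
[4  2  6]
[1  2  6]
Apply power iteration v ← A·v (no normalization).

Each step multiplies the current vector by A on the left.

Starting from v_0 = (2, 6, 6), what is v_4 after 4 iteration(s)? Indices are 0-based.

v_4 = (4, 5, 4)

v_0 = (2, 6, 6).
v_1 = A·v_0 = (5, 0, 1).
v_2 = A·v_1 = (0, 5, 4).
v_3 = A·v_2 = (5, 6, 6).
v_4 = A·v_3 = (4, 5, 4).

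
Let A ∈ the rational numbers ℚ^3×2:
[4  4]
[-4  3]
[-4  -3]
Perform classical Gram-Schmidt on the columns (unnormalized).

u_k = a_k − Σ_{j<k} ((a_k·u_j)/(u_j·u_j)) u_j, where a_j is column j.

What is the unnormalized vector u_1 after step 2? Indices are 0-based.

u_1 = (8/3, 13/3, -5/3)

Step 1: u_0 = a_0 = (4, -4, -4).
Step 2: u_1 = a_1 − (1/3)·u_0 = (8/3, 13/3, -5/3).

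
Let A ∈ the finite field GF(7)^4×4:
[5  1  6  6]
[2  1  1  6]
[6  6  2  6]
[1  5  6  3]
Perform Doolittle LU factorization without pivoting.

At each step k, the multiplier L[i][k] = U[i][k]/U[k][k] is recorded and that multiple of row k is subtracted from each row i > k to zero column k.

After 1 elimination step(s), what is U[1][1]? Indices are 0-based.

U[1][1] = 2

Step 1: pivot at (0,0) is 5.
  row1 ← row1 − (6)·row0  ⇒  L[1][0]=6, U row1=(0, 2, 0, 5)
  row2 ← row2 − (4)·row0  ⇒  L[2][0]=4, U row2=(0, 2, 6, 3)
  row3 ← row3 − (3)·row0  ⇒  L[3][0]=3, U row3=(0, 2, 2, 6)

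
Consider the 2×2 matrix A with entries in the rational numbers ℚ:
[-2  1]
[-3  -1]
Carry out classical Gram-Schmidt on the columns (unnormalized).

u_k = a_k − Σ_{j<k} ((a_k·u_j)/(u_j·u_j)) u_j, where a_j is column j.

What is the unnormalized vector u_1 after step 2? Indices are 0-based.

Step 1: u_0 = a_0 = (-2, -3).
Step 2: u_1 = a_1 − (1/13)·u_0 = (15/13, -10/13).

u_1 = (15/13, -10/13)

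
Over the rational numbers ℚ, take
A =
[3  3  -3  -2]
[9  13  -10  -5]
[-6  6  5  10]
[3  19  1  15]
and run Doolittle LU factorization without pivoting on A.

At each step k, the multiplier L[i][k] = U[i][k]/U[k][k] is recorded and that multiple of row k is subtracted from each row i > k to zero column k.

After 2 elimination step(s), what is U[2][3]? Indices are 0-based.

k=0: U[0][0]=3
  eliminate (1,0): mult=3, new row 1: (0, 4, -1, 1); set L[1][0]=3
  eliminate (2,0): mult=-2, new row 2: (0, 12, -1, 6); set L[2][0]=-2
  eliminate (3,0): mult=1, new row 3: (0, 16, 4, 17); set L[3][0]=1
k=1: U[1][1]=4
  eliminate (2,1): mult=3, new row 2: (0, 0, 2, 3); set L[2][1]=3
  eliminate (3,1): mult=4, new row 3: (0, 0, 8, 13); set L[3][1]=4

U[2][3] = 3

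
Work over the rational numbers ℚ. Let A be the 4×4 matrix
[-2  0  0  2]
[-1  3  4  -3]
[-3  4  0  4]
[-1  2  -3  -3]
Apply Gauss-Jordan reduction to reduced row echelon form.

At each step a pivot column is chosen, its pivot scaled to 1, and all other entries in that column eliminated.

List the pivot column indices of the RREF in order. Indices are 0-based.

pivot(0,0)=-2: scale R0 → (1, 0, 0, -1)
  clear (1,0): R1 −= (-1)R0 → (0, 3, 4, -4)
  clear (2,0): R2 −= (-3)R0 → (0, 4, 0, 1)
  clear (3,0): R3 −= (-1)R0 → (0, 2, -3, -4)
pivot(1,1)=3: scale R1 → (0, 1, 4/3, -4/3)
  clear (2,1): R2 −= (4)R1 → (0, 0, -16/3, 19/3)
  clear (3,1): R3 −= (2)R1 → (0, 0, -17/3, -4/3)
pivot(2,2)=-16/3: scale R2 → (0, 0, 1, -19/16)
  clear (1,2): R1 −= (4/3)R2 → (0, 1, 0, 1/4)
  clear (3,2): R3 −= (-17/3)R2 → (0, 0, 0, -129/16)
pivot(3,3)=-129/16: scale R3 → (0, 0, 0, 1)
  clear (0,3): R0 −= (-1)R3 → (1, 0, 0, 0)
  clear (1,3): R1 −= (1/4)R3 → (0, 1, 0, 0)
  clear (2,3): R2 −= (-19/16)R3 → (0, 0, 1, 0)

pivot columns: 0, 1, 2, 3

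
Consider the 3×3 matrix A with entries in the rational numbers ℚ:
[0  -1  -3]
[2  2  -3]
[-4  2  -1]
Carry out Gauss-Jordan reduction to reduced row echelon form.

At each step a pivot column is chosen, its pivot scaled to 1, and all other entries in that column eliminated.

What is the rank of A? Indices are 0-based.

rank = 3

step 1: exchange rows 0,1
step 1: normalize row 0 (÷2) = (1, 1, -3/2)
  row 2: subtract -4×row0 = (0, 6, -7)
step 2: normalize row 1 (÷-1) = (0, 1, 3)
  row 0: subtract 1×row1 = (1, 0, -9/2)
  row 2: subtract 6×row1 = (0, 0, -25)
step 3: normalize row 2 (÷-25) = (0, 0, 1)
  row 0: subtract -9/2×row2 = (1, 0, 0)
  row 1: subtract 3×row2 = (0, 1, 0)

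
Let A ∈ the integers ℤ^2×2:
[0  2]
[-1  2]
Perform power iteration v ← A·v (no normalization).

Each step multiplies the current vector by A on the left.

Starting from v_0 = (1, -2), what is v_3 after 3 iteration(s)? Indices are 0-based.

v_3 = (-12, -2)

v_0 = (1, -2).
v_1 = A·v_0 = (-4, -5).
v_2 = A·v_1 = (-10, -6).
v_3 = A·v_2 = (-12, -2).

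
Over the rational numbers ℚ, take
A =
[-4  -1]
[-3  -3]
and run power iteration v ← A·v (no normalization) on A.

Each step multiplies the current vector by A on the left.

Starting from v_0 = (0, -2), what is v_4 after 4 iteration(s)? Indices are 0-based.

v_0 = (0, -2).
v_1 = A·v_0 = (2, 6).
v_2 = A·v_1 = (-14, -24).
v_3 = A·v_2 = (80, 114).
v_4 = A·v_3 = (-434, -582).

v_4 = (-434, -582)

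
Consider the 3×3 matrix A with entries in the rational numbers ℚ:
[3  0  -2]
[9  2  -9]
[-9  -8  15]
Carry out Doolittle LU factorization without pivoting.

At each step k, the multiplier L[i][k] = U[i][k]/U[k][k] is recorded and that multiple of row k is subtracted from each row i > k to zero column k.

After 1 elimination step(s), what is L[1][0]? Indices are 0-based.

k=0: U[0][0]=3
  eliminate (1,0): mult=3, new row 1: (0, 2, -3); set L[1][0]=3
  eliminate (2,0): mult=-3, new row 2: (0, -8, 9); set L[2][0]=-3

L[1][0] = 3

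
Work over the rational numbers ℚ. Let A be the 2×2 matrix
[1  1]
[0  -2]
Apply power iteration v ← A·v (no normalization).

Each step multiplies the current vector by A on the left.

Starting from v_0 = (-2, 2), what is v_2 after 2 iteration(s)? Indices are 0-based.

v_2 = (-4, 8)

v_0 = (-2, 2).
v_1 = A·v_0 = (0, -4).
v_2 = A·v_1 = (-4, 8).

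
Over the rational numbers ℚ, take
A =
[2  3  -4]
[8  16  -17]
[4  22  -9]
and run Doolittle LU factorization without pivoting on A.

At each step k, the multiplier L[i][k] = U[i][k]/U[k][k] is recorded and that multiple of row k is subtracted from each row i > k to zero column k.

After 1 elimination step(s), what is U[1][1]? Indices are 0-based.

U[1][1] = 4

k=0: U[0][0]=2
  eliminate (1,0): mult=4, new row 1: (0, 4, -1); set L[1][0]=4
  eliminate (2,0): mult=2, new row 2: (0, 16, -1); set L[2][0]=2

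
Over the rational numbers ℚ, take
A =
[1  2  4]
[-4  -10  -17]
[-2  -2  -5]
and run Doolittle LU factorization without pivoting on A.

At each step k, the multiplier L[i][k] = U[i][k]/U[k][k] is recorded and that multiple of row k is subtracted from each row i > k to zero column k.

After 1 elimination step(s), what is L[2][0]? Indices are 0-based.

L[2][0] = -2

[col 0] pivot 1
  R1 -= -4*R0 → (0, -2, -1)  (L[1][0] := -4)
  R2 -= -2*R0 → (0, 2, 3)  (L[2][0] := -2)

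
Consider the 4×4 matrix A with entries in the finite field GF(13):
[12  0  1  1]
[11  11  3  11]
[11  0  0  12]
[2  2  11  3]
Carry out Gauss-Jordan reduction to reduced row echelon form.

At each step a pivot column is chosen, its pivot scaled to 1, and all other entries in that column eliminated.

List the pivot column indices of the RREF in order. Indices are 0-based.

[1] R0 /= 12  ⇒  (1, 0, 12, 12)
     R1 -= 11·R0  ⇒  (0, 11, 1, 9)
     R2 -= 11·R0  ⇒  (0, 0, 11, 10)
     R3 -= 2·R0  ⇒  (0, 2, 0, 5)
[2] R1 /= 11  ⇒  (0, 1, 6, 2)
     R3 -= 2·R1  ⇒  (0, 0, 1, 1)
[3] R2 /= 11  ⇒  (0, 0, 1, 8)
     R0 -= 12·R2  ⇒  (1, 0, 0, 7)
     R1 -= 6·R2  ⇒  (0, 1, 0, 6)
     R3 -= 1·R2  ⇒  (0, 0, 0, 6)
[4] R3 /= 6  ⇒  (0, 0, 0, 1)
     R0 -= 7·R3  ⇒  (1, 0, 0, 0)
     R1 -= 6·R3  ⇒  (0, 1, 0, 0)
     R2 -= 8·R3  ⇒  (0, 0, 1, 0)

pivot columns: 0, 1, 2, 3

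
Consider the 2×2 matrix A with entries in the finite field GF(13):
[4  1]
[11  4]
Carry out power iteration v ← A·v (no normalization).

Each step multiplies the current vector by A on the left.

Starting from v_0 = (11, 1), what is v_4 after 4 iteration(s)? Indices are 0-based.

v_0 = (11, 1).
v_1 = A·v_0 = (6, 8).
v_2 = A·v_1 = (6, 7).
v_3 = A·v_2 = (5, 3).
v_4 = A·v_3 = (10, 2).

v_4 = (10, 2)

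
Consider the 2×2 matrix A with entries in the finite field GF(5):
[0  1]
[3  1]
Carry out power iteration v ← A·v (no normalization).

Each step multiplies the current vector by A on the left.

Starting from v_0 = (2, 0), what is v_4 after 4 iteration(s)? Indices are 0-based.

v_4 = (4, 2)

v_0 = (2, 0).
v_1 = A·v_0 = (0, 1).
v_2 = A·v_1 = (1, 1).
v_3 = A·v_2 = (1, 4).
v_4 = A·v_3 = (4, 2).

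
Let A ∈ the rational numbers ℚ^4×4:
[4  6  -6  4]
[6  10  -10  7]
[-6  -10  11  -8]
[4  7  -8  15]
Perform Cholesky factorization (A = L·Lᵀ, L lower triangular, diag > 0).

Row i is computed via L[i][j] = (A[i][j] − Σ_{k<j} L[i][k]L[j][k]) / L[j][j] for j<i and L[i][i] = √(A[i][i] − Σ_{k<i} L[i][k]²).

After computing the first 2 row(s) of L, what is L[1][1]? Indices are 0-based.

Step 1: L[0][0] = √(4) = 2.
  L[1][0] = (6) / L[0][0] = 3.
Step 2: L[1][1] = √(1) = 1.

L[1][1] = 1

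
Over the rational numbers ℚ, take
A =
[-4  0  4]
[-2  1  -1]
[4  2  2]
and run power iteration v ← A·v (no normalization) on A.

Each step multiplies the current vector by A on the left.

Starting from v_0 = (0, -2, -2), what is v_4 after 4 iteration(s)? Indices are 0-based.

v_4 = (576, 504, -720)

v_0 = (0, -2, -2).
v_1 = A·v_0 = (-8, 0, -8).
v_2 = A·v_1 = (0, 24, -48).
v_3 = A·v_2 = (-192, 72, -48).
v_4 = A·v_3 = (576, 504, -720).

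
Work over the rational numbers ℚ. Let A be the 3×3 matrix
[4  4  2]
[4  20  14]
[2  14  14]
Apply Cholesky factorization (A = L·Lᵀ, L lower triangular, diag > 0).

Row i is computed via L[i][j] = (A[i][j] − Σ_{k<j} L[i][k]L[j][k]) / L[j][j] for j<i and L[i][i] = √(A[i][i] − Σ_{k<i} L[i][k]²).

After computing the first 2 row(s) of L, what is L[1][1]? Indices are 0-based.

L[1][1] = 4

Step 1: L[0][0] = √(4) = 2.
  L[1][0] = (4) / L[0][0] = 2.
Step 2: L[1][1] = √(16) = 4.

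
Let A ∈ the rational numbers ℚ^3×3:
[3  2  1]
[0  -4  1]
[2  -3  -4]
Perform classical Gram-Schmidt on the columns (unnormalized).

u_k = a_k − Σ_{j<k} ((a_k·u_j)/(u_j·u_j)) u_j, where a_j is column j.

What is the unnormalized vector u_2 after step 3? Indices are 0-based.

u_2 = (552/377, 69/29, -828/377)

Step 1: u_0 = a_0 = (3, 0, 2).
Step 2: u_1 = a_1 − (0)·u_0 = (2, -4, -3).
Step 3: u_2 = a_2 − (-5/13)·u_0 − (10/29)·u_1 = (552/377, 69/29, -828/377).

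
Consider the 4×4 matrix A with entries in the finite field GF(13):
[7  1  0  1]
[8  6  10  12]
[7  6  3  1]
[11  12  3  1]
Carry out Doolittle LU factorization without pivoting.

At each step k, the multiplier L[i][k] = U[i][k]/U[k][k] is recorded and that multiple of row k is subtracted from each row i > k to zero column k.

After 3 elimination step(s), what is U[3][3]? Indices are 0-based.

Step 1: pivot at (0,0) is 7.
  row1 ← row1 − (3)·row0  ⇒  L[1][0]=3, U row1=(0, 3, 10, 9)
  row2 ← row2 − (1)·row0  ⇒  L[2][0]=1, U row2=(0, 5, 3, 0)
  row3 ← row3 − (9)·row0  ⇒  L[3][0]=9, U row3=(0, 3, 3, 5)
Step 2: pivot at (1,1) is 3.
  row2 ← row2 − (6)·row1  ⇒  L[2][1]=6, U row2=(0, 0, 8, 11)
  row3 ← row3 − (1)·row1  ⇒  L[3][1]=1, U row3=(0, 0, 6, 9)
Step 3: pivot at (2,2) is 8.
  row3 ← row3 − (4)·row2  ⇒  L[3][2]=4, U row3=(0, 0, 0, 4)

U[3][3] = 4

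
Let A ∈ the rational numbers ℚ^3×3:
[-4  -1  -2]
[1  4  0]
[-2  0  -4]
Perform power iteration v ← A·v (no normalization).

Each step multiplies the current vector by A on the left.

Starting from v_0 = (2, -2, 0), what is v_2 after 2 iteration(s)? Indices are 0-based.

v_0 = (2, -2, 0).
v_1 = A·v_0 = (-6, -6, -4).
v_2 = A·v_1 = (38, -30, 28).

v_2 = (38, -30, 28)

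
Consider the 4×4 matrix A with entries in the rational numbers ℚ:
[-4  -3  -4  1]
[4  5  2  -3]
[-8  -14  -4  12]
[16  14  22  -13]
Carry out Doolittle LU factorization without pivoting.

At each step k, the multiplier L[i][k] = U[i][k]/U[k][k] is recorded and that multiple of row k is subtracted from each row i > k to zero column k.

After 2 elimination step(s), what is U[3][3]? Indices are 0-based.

k=0: U[0][0]=-4
  eliminate (1,0): mult=-1, new row 1: (0, 2, -2, -2); set L[1][0]=-1
  eliminate (2,0): mult=2, new row 2: (0, -8, 4, 10); set L[2][0]=2
  eliminate (3,0): mult=-4, new row 3: (0, 2, 6, -9); set L[3][0]=-4
k=1: U[1][1]=2
  eliminate (2,1): mult=-4, new row 2: (0, 0, -4, 2); set L[2][1]=-4
  eliminate (3,1): mult=1, new row 3: (0, 0, 8, -7); set L[3][1]=1

U[3][3] = -7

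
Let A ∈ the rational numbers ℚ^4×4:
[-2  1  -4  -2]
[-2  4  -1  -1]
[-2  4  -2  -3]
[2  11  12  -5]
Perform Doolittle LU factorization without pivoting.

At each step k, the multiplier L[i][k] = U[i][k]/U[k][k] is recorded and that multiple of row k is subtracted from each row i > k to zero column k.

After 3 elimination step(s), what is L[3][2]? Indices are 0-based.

[col 0] pivot -2
  R1 -= 1*R0 → (0, 3, 3, 1)  (L[1][0] := 1)
  R2 -= 1*R0 → (0, 3, 2, -1)  (L[2][0] := 1)
  R3 -= -1*R0 → (0, 12, 8, -7)  (L[3][0] := -1)
[col 1] pivot 3
  R2 -= 1*R1 → (0, 0, -1, -2)  (L[2][1] := 1)
  R3 -= 4*R1 → (0, 0, -4, -11)  (L[3][1] := 4)
[col 2] pivot -1
  R3 -= 4*R2 → (0, 0, 0, -3)  (L[3][2] := 4)

L[3][2] = 4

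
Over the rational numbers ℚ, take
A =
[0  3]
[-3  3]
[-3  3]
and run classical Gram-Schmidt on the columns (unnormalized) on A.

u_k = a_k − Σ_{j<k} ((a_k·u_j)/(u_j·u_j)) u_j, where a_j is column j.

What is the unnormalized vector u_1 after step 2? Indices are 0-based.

u_1 = (3, 0, 0)

Step 1: u_0 = a_0 = (0, -3, -3).
Step 2: u_1 = a_1 − (-1)·u_0 = (3, 0, 0).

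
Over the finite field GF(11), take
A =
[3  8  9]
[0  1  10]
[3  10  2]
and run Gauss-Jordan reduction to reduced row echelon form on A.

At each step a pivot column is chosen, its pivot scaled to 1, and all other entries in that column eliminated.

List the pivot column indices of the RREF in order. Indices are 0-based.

pivot columns: 0, 1, 2

[1] R0 /= 3  ⇒  (1, 10, 3)
     R2 -= 3·R0  ⇒  (0, 2, 4)
[2] R1 /= 1  ⇒  (0, 1, 10)
     R0 -= 10·R1  ⇒  (1, 0, 2)
     R2 -= 2·R1  ⇒  (0, 0, 6)
[3] R2 /= 6  ⇒  (0, 0, 1)
     R0 -= 2·R2  ⇒  (1, 0, 0)
     R1 -= 10·R2  ⇒  (0, 1, 0)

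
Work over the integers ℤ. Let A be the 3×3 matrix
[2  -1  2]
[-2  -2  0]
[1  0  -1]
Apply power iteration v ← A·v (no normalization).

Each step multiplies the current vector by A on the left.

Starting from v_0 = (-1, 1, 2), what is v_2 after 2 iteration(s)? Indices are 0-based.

v_0 = (-1, 1, 2).
v_1 = A·v_0 = (1, 0, -3).
v_2 = A·v_1 = (-4, -2, 4).

v_2 = (-4, -2, 4)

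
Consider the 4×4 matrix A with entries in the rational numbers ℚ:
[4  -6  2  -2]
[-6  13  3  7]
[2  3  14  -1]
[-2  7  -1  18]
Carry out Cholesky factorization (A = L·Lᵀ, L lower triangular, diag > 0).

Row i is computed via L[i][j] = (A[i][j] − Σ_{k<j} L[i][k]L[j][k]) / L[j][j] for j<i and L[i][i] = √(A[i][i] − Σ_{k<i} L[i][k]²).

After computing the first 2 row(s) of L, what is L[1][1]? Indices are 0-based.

L[1][1] = 2

Step 1: L[0][0] = √(4) = 2.
  L[1][0] = (-6) / L[0][0] = -3.
Step 2: L[1][1] = √(4) = 2.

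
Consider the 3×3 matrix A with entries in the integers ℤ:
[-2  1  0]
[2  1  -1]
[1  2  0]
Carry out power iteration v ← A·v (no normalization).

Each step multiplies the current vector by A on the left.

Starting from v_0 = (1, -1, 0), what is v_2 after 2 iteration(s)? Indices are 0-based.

v_2 = (7, -4, -1)

v_0 = (1, -1, 0).
v_1 = A·v_0 = (-3, 1, -1).
v_2 = A·v_1 = (7, -4, -1).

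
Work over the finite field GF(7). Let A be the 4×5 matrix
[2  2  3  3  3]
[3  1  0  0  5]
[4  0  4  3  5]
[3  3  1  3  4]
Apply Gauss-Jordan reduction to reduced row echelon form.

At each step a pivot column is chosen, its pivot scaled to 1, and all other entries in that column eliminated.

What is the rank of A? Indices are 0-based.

[1] R0 /= 2  ⇒  (1, 1, 5, 5, 5)
     R1 -= 3·R0  ⇒  (0, 5, 6, 6, 4)
     R2 -= 4·R0  ⇒  (0, 3, 5, 4, 6)
     R3 -= 3·R0  ⇒  (0, 0, 0, 2, 3)
[2] R1 /= 5  ⇒  (0, 1, 4, 4, 5)
     R0 -= 1·R1  ⇒  (1, 0, 1, 1, 0)
     R2 -= 3·R1  ⇒  (0, 0, 0, 6, 5)
column 2 empty below row 2
[3] R2 /= 6  ⇒  (0, 0, 0, 1, 2)
     R0 -= 1·R2  ⇒  (1, 0, 1, 0, 5)
     R1 -= 4·R2  ⇒  (0, 1, 4, 0, 4)
     R3 -= 2·R2  ⇒  (0, 0, 0, 0, 6)
[4] R3 /= 6  ⇒  (0, 0, 0, 0, 1)
     R0 -= 5·R3  ⇒  (1, 0, 1, 0, 0)
     R1 -= 4·R3  ⇒  (0, 1, 4, 0, 0)
     R2 -= 2·R3  ⇒  (0, 0, 0, 1, 0)

rank = 4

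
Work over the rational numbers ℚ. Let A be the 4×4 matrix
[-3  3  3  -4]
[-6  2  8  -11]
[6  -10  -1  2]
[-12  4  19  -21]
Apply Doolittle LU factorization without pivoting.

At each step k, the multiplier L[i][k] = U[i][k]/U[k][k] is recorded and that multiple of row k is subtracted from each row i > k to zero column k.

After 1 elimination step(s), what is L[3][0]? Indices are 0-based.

L[3][0] = 4

Step 1: pivot at (0,0) is -3.
  row1 ← row1 − (2)·row0  ⇒  L[1][0]=2, U row1=(0, -4, 2, -3)
  row2 ← row2 − (-2)·row0  ⇒  L[2][0]=-2, U row2=(0, -4, 5, -6)
  row3 ← row3 − (4)·row0  ⇒  L[3][0]=4, U row3=(0, -8, 7, -5)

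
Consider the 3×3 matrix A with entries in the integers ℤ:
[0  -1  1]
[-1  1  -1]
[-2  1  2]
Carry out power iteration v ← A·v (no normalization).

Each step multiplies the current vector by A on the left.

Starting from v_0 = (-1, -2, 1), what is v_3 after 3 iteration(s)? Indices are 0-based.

v_3 = (3, -7, -23)

v_0 = (-1, -2, 1).
v_1 = A·v_0 = (3, -2, 2).
v_2 = A·v_1 = (4, -7, -4).
v_3 = A·v_2 = (3, -7, -23).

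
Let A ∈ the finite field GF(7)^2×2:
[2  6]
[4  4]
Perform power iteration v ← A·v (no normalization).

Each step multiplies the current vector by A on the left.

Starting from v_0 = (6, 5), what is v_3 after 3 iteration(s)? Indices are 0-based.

v_3 = (2, 3)

v_0 = (6, 5).
v_1 = A·v_0 = (0, 2).
v_2 = A·v_1 = (5, 1).
v_3 = A·v_2 = (2, 3).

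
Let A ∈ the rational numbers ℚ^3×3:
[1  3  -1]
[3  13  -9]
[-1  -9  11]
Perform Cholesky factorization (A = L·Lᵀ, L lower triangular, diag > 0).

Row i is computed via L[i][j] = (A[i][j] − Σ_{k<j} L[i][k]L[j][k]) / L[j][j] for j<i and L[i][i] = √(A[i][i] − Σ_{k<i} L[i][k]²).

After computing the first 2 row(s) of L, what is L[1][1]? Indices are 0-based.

Step 1: L[0][0] = √(1) = 1.
  L[1][0] = (3) / L[0][0] = 3.
Step 2: L[1][1] = √(4) = 2.

L[1][1] = 2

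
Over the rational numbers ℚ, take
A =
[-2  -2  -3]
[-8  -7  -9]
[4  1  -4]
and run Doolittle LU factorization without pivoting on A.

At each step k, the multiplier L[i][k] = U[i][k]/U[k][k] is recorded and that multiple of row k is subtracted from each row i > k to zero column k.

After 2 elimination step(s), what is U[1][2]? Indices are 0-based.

k=0: U[0][0]=-2
  eliminate (1,0): mult=4, new row 1: (0, 1, 3); set L[1][0]=4
  eliminate (2,0): mult=-2, new row 2: (0, -3, -10); set L[2][0]=-2
k=1: U[1][1]=1
  eliminate (2,1): mult=-3, new row 2: (0, 0, -1); set L[2][1]=-3

U[1][2] = 3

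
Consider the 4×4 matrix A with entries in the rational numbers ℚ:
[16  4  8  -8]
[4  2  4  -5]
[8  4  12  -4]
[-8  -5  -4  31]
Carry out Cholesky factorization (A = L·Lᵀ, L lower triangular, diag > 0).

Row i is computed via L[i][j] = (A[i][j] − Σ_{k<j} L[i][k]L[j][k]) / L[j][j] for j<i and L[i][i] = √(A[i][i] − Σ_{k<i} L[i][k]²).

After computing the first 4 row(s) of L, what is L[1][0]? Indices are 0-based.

Step 1: L[0][0] = √(16) = 4.
  L[1][0] = (4) / L[0][0] = 1.
Step 2: L[1][1] = √(1) = 1.
  L[2][0] = (8) / L[0][0] = 2.
  L[2][1] = (2) / L[1][1] = 2.
Step 3: L[2][2] = √(4) = 2.
  L[3][0] = (-8) / L[0][0] = -2.
  L[3][1] = (-3) / L[1][1] = -3.
  L[3][2] = (6) / L[2][2] = 3.
Step 4: L[3][3] = √(9) = 3.

L[1][0] = 1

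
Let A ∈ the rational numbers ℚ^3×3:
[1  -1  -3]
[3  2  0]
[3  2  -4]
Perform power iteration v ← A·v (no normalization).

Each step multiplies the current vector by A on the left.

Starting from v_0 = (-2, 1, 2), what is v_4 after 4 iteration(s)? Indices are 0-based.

v_0 = (-2, 1, 2).
v_1 = A·v_0 = (-9, -4, -12).
v_2 = A·v_1 = (31, -35, 13).
v_3 = A·v_2 = (27, 23, -29).
v_4 = A·v_3 = (91, 127, 243).

v_4 = (91, 127, 243)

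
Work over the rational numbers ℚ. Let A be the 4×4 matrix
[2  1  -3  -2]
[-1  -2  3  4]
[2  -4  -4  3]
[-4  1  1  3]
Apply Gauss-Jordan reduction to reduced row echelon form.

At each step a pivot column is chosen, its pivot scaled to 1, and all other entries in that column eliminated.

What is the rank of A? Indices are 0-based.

rank = 4

pivot(0,0)=2: scale R0 → (1, 1/2, -3/2, -1)
  clear (1,0): R1 −= (-1)R0 → (0, -3/2, 3/2, 3)
  clear (2,0): R2 −= (2)R0 → (0, -5, -1, 5)
  clear (3,0): R3 −= (-4)R0 → (0, 3, -5, -1)
pivot(1,1)=-3/2: scale R1 → (0, 1, -1, -2)
  clear (0,1): R0 −= (1/2)R1 → (1, 0, -1, 0)
  clear (2,1): R2 −= (-5)R1 → (0, 0, -6, -5)
  clear (3,1): R3 −= (3)R1 → (0, 0, -2, 5)
pivot(2,2)=-6: scale R2 → (0, 0, 1, 5/6)
  clear (0,2): R0 −= (-1)R2 → (1, 0, 0, 5/6)
  clear (1,2): R1 −= (-1)R2 → (0, 1, 0, -7/6)
  clear (3,2): R3 −= (-2)R2 → (0, 0, 0, 20/3)
pivot(3,3)=20/3: scale R3 → (0, 0, 0, 1)
  clear (0,3): R0 −= (5/6)R3 → (1, 0, 0, 0)
  clear (1,3): R1 −= (-7/6)R3 → (0, 1, 0, 0)
  clear (2,3): R2 −= (5/6)R3 → (0, 0, 1, 0)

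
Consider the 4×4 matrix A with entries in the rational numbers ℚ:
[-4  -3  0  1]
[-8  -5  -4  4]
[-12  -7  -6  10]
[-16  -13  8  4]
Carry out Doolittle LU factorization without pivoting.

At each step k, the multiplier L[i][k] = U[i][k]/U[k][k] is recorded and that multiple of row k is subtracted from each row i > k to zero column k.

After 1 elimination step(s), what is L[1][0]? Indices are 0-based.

L[1][0] = 2

[col 0] pivot -4
  R1 -= 2*R0 → (0, 1, -4, 2)  (L[1][0] := 2)
  R2 -= 3*R0 → (0, 2, -6, 7)  (L[2][0] := 3)
  R3 -= 4*R0 → (0, -1, 8, 0)  (L[3][0] := 4)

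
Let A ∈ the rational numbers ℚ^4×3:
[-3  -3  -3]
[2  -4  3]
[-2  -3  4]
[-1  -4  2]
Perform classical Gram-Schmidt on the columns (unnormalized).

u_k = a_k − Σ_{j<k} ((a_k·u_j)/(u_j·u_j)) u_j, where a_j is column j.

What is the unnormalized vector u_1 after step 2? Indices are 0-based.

u_1 = (-7/6, -47/9, -16/9, -61/18)

Step 1: u_0 = a_0 = (-3, 2, -2, -1).
Step 2: u_1 = a_1 − (11/18)·u_0 = (-7/6, -47/9, -16/9, -61/18).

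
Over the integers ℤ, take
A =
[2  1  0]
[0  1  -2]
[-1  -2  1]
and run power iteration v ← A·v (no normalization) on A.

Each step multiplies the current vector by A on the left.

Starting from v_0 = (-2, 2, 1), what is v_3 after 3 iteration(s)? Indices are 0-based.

v_3 = (-6, 0, 1)

v_0 = (-2, 2, 1).
v_1 = A·v_0 = (-2, 0, -1).
v_2 = A·v_1 = (-4, 2, 1).
v_3 = A·v_2 = (-6, 0, 1).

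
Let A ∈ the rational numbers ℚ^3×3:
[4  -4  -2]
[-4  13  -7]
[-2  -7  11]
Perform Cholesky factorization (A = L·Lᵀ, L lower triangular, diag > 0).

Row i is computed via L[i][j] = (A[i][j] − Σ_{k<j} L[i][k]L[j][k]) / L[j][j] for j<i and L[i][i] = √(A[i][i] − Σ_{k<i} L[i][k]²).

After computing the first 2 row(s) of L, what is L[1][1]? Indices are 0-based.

Step 1: L[0][0] = √(4) = 2.
  L[1][0] = (-4) / L[0][0] = -2.
Step 2: L[1][1] = √(9) = 3.

L[1][1] = 3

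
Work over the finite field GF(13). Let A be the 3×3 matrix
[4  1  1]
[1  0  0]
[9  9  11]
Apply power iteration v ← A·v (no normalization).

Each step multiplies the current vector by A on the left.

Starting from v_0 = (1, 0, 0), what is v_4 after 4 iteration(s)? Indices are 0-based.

v_0 = (1, 0, 0).
v_1 = A·v_0 = (4, 1, 9).
v_2 = A·v_1 = (0, 4, 1).
v_3 = A·v_2 = (5, 0, 8).
v_4 = A·v_3 = (2, 5, 3).

v_4 = (2, 5, 3)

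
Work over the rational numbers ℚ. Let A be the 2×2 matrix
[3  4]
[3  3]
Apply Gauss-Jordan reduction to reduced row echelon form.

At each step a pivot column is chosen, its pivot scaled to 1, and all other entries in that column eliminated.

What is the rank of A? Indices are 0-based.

step 1: normalize row 0 (÷3) = (1, 4/3)
  row 1: subtract 3×row0 = (0, -1)
step 2: normalize row 1 (÷-1) = (0, 1)
  row 0: subtract 4/3×row1 = (1, 0)

rank = 2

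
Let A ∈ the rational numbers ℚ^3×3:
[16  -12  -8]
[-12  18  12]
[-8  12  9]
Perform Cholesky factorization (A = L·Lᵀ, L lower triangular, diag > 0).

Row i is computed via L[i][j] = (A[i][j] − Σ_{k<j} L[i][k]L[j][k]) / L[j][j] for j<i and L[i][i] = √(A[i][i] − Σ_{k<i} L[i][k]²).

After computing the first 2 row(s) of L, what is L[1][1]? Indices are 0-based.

L[1][1] = 3

Step 1: L[0][0] = √(16) = 4.
  L[1][0] = (-12) / L[0][0] = -3.
Step 2: L[1][1] = √(9) = 3.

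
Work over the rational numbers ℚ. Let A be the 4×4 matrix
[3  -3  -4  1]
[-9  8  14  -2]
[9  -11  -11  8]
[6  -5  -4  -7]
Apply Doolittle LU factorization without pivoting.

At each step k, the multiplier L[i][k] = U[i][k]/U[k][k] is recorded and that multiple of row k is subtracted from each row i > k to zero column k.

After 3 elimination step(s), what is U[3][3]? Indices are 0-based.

U[3][3] = -2

[col 0] pivot 3
  R1 -= -3*R0 → (0, -1, 2, 1)  (L[1][0] := -3)
  R2 -= 3*R0 → (0, -2, 1, 5)  (L[2][0] := 3)
  R3 -= 2*R0 → (0, 1, 4, -9)  (L[3][0] := 2)
[col 1] pivot -1
  R2 -= 2*R1 → (0, 0, -3, 3)  (L[2][1] := 2)
  R3 -= -1*R1 → (0, 0, 6, -8)  (L[3][1] := -1)
[col 2] pivot -3
  R3 -= -2*R2 → (0, 0, 0, -2)  (L[3][2] := -2)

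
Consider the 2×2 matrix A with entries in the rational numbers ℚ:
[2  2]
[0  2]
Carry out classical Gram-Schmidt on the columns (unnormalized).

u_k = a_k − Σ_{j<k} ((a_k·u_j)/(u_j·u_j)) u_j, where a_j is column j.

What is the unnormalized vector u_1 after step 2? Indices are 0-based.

Step 1: u_0 = a_0 = (2, 0).
Step 2: u_1 = a_1 − (1)·u_0 = (0, 2).

u_1 = (0, 2)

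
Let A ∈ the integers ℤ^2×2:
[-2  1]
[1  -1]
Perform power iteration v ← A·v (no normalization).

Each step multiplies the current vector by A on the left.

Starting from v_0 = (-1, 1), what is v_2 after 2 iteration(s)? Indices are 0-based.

v_0 = (-1, 1).
v_1 = A·v_0 = (3, -2).
v_2 = A·v_1 = (-8, 5).

v_2 = (-8, 5)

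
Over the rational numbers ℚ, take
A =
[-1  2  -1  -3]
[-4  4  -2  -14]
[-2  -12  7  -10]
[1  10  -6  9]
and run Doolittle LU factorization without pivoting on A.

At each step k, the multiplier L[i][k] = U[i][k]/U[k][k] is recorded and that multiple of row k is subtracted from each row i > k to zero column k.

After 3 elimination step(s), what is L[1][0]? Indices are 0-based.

Step 1: pivot at (0,0) is -1.
  row1 ← row1 − (4)·row0  ⇒  L[1][0]=4, U row1=(0, -4, 2, -2)
  row2 ← row2 − (2)·row0  ⇒  L[2][0]=2, U row2=(0, -16, 9, -4)
  row3 ← row3 − (-1)·row0  ⇒  L[3][0]=-1, U row3=(0, 12, -7, 6)
Step 2: pivot at (1,1) is -4.
  row2 ← row2 − (4)·row1  ⇒  L[2][1]=4, U row2=(0, 0, 1, 4)
  row3 ← row3 − (-3)·row1  ⇒  L[3][1]=-3, U row3=(0, 0, -1, 0)
Step 3: pivot at (2,2) is 1.
  row3 ← row3 − (-1)·row2  ⇒  L[3][2]=-1, U row3=(0, 0, 0, 4)

L[1][0] = 4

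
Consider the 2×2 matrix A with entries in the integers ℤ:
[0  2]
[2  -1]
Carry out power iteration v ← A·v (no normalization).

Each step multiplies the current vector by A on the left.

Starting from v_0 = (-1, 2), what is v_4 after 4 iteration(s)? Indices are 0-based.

v_4 = (-56, 76)

v_0 = (-1, 2).
v_1 = A·v_0 = (4, -4).
v_2 = A·v_1 = (-8, 12).
v_3 = A·v_2 = (24, -28).
v_4 = A·v_3 = (-56, 76).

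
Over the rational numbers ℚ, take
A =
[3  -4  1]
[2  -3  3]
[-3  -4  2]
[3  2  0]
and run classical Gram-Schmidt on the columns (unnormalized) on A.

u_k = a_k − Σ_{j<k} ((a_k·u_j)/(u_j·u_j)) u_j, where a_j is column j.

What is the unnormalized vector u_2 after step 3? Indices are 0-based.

u_2 = (-538/465, 218/155, 197/465, 299/465)

Step 1: u_0 = a_0 = (3, 2, -3, 3).
Step 2: u_1 = a_1 − (0)·u_0 = (-4, -3, -4, 2).
Step 3: u_2 = a_2 − (3/31)·u_0 − (-7/15)·u_1 = (-538/465, 218/155, 197/465, 299/465).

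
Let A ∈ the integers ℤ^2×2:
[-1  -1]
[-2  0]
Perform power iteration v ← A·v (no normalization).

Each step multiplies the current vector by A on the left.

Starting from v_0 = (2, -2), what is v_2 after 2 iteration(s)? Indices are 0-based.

v_0 = (2, -2).
v_1 = A·v_0 = (0, -4).
v_2 = A·v_1 = (4, 0).

v_2 = (4, 0)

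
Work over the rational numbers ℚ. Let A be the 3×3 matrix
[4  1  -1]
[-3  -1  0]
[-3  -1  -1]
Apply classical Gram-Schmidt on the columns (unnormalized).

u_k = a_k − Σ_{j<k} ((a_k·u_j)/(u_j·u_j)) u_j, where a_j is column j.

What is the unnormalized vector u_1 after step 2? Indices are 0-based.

Step 1: u_0 = a_0 = (4, -3, -3).
Step 2: u_1 = a_1 − (5/17)·u_0 = (-3/17, -2/17, -2/17).

u_1 = (-3/17, -2/17, -2/17)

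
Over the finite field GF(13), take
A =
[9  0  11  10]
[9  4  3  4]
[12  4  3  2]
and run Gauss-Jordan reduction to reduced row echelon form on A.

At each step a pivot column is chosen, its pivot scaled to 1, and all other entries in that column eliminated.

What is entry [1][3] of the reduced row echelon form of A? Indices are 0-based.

[1] R0 /= 9  ⇒  (1, 0, 7, 4)
     R1 -= 9·R0  ⇒  (0, 4, 5, 7)
     R2 -= 12·R0  ⇒  (0, 4, 10, 6)
[2] R1 /= 4  ⇒  (0, 1, 11, 5)
     R2 -= 4·R1  ⇒  (0, 0, 5, 12)
[3] R2 /= 5  ⇒  (0, 0, 1, 5)
     R0 -= 7·R2  ⇒  (1, 0, 0, 8)
     R1 -= 11·R2  ⇒  (0, 1, 0, 2)

M[1][3] = 2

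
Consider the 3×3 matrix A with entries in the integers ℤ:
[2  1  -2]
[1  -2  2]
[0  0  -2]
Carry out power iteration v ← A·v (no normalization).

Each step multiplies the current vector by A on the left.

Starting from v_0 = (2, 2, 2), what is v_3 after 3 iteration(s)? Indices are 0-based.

v_0 = (2, 2, 2).
v_1 = A·v_0 = (2, 2, -4).
v_2 = A·v_1 = (14, -10, 8).
v_3 = A·v_2 = (2, 50, -16).

v_3 = (2, 50, -16)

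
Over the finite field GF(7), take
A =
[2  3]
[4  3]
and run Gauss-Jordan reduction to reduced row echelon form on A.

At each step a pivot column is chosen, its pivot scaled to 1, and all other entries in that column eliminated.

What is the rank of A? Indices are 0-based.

rank = 2

pivot(0,0)=2: scale R0 → (1, 5)
  clear (1,0): R1 −= (4)R0 → (0, 4)
pivot(1,1)=4: scale R1 → (0, 1)
  clear (0,1): R0 −= (5)R1 → (1, 0)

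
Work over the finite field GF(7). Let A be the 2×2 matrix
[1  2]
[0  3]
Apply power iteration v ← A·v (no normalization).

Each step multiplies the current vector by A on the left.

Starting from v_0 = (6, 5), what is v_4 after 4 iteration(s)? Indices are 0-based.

v_4 = (0, 6)

v_0 = (6, 5).
v_1 = A·v_0 = (2, 1).
v_2 = A·v_1 = (4, 3).
v_3 = A·v_2 = (3, 2).
v_4 = A·v_3 = (0, 6).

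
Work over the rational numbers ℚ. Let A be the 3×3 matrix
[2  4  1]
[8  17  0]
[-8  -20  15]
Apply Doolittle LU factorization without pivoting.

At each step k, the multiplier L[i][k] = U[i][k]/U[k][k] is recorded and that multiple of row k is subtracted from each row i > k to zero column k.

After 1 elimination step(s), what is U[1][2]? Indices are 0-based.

[col 0] pivot 2
  R1 -= 4*R0 → (0, 1, -4)  (L[1][0] := 4)
  R2 -= -4*R0 → (0, -4, 19)  (L[2][0] := -4)

U[1][2] = -4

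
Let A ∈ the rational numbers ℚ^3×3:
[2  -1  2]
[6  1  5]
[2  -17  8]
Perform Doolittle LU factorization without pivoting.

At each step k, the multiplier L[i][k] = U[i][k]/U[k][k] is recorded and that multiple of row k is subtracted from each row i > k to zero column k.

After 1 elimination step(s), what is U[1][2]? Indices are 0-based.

U[1][2] = -1

k=0: U[0][0]=2
  eliminate (1,0): mult=3, new row 1: (0, 4, -1); set L[1][0]=3
  eliminate (2,0): mult=1, new row 2: (0, -16, 6); set L[2][0]=1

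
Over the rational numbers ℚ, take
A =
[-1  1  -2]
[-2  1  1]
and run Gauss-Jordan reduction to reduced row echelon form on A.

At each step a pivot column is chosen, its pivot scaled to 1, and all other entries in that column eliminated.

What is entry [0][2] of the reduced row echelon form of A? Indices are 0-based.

M[0][2] = -3

step 1: normalize row 0 (÷-1) = (1, -1, 2)
  row 1: subtract -2×row0 = (0, -1, 5)
step 2: normalize row 1 (÷-1) = (0, 1, -5)
  row 0: subtract -1×row1 = (1, 0, -3)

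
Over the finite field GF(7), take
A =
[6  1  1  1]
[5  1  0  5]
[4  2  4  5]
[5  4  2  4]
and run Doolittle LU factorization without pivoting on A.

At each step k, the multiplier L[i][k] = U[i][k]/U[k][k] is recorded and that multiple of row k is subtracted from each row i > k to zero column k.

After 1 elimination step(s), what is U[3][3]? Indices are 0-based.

[col 0] pivot 6
  R1 -= 2*R0 → (0, 6, 5, 3)  (L[1][0] := 2)
  R2 -= 3*R0 → (0, 6, 1, 2)  (L[2][0] := 3)
  R3 -= 2*R0 → (0, 2, 0, 2)  (L[3][0] := 2)

U[3][3] = 2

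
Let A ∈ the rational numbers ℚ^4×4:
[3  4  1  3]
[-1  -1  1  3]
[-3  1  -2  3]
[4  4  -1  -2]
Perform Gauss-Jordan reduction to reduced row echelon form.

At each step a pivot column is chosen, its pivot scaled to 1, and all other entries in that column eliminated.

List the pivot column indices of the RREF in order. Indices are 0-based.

pivot(0,0)=3: scale R0 → (1, 4/3, 1/3, 1)
  clear (1,0): R1 −= (-1)R0 → (0, 1/3, 4/3, 4)
  clear (2,0): R2 −= (-3)R0 → (0, 5, -1, 6)
  clear (3,0): R3 −= (4)R0 → (0, -4/3, -7/3, -6)
pivot(1,1)=1/3: scale R1 → (0, 1, 4, 12)
  clear (0,1): R0 −= (4/3)R1 → (1, 0, -5, -15)
  clear (2,1): R2 −= (5)R1 → (0, 0, -21, -54)
  clear (3,1): R3 −= (-4/3)R1 → (0, 0, 3, 10)
pivot(2,2)=-21: scale R2 → (0, 0, 1, 18/7)
  clear (0,2): R0 −= (-5)R2 → (1, 0, 0, -15/7)
  clear (1,2): R1 −= (4)R2 → (0, 1, 0, 12/7)
  clear (3,2): R3 −= (3)R2 → (0, 0, 0, 16/7)
pivot(3,3)=16/7: scale R3 → (0, 0, 0, 1)
  clear (0,3): R0 −= (-15/7)R3 → (1, 0, 0, 0)
  clear (1,3): R1 −= (12/7)R3 → (0, 1, 0, 0)
  clear (2,3): R2 −= (18/7)R3 → (0, 0, 1, 0)

pivot columns: 0, 1, 2, 3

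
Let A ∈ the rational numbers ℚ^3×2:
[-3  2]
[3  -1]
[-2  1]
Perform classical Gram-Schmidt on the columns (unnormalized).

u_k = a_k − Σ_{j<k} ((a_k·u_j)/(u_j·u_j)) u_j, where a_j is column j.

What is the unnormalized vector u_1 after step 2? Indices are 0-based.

Step 1: u_0 = a_0 = (-3, 3, -2).
Step 2: u_1 = a_1 − (-1/2)·u_0 = (1/2, 1/2, 0).

u_1 = (1/2, 1/2, 0)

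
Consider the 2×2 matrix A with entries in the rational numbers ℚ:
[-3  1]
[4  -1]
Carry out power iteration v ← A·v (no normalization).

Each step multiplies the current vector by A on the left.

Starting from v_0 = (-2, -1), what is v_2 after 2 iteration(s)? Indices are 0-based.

v_0 = (-2, -1).
v_1 = A·v_0 = (5, -7).
v_2 = A·v_1 = (-22, 27).

v_2 = (-22, 27)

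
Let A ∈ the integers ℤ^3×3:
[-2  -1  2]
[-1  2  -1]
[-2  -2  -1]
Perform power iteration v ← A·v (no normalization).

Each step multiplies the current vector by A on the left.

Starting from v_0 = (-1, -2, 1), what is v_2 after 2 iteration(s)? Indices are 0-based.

v_0 = (-1, -2, 1).
v_1 = A·v_0 = (6, -4, 5).
v_2 = A·v_1 = (2, -19, -9).

v_2 = (2, -19, -9)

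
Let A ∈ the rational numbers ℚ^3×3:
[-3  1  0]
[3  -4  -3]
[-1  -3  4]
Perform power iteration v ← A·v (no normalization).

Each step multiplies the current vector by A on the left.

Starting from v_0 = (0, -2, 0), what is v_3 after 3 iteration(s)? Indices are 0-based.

v_3 = (-98, 260, 162)

v_0 = (0, -2, 0).
v_1 = A·v_0 = (-2, 8, 6).
v_2 = A·v_1 = (14, -56, 2).
v_3 = A·v_2 = (-98, 260, 162).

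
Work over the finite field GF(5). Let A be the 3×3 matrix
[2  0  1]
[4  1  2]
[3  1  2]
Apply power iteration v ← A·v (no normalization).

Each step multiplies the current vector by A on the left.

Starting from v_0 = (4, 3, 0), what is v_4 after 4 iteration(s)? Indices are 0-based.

v_4 = (0, 1, 1)

v_0 = (4, 3, 0).
v_1 = A·v_0 = (3, 4, 0).
v_2 = A·v_1 = (1, 1, 3).
v_3 = A·v_2 = (0, 1, 0).
v_4 = A·v_3 = (0, 1, 1).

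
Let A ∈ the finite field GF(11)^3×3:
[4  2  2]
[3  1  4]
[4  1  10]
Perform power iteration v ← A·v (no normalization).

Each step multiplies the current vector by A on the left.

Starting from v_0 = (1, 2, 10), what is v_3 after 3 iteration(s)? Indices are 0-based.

v_0 = (1, 2, 10).
v_1 = A·v_0 = (6, 1, 7).
v_2 = A·v_1 = (7, 3, 7).
v_3 = A·v_2 = (4, 8, 2).

v_3 = (4, 8, 2)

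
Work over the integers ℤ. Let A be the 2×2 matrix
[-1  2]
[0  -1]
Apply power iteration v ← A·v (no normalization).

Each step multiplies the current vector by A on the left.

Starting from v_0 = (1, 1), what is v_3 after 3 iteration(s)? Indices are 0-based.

v_3 = (5, -1)

v_0 = (1, 1).
v_1 = A·v_0 = (1, -1).
v_2 = A·v_1 = (-3, 1).
v_3 = A·v_2 = (5, -1).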